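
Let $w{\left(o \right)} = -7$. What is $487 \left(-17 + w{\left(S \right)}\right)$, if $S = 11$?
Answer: $-11688$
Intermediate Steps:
$487 \left(-17 + w{\left(S \right)}\right) = 487 \left(-17 - 7\right) = 487 \left(-24\right) = -11688$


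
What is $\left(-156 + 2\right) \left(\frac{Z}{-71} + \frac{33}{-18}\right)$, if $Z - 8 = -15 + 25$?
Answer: $\frac{68453}{213} \approx 321.38$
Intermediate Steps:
$Z = 18$ ($Z = 8 + \left(-15 + 25\right) = 8 + 10 = 18$)
$\left(-156 + 2\right) \left(\frac{Z}{-71} + \frac{33}{-18}\right) = \left(-156 + 2\right) \left(\frac{18}{-71} + \frac{33}{-18}\right) = - 154 \left(18 \left(- \frac{1}{71}\right) + 33 \left(- \frac{1}{18}\right)\right) = - 154 \left(- \frac{18}{71} - \frac{11}{6}\right) = \left(-154\right) \left(- \frac{889}{426}\right) = \frac{68453}{213}$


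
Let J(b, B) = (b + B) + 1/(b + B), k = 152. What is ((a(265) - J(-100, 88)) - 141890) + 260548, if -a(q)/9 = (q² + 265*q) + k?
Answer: -13760975/12 ≈ -1.1467e+6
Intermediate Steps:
J(b, B) = B + b + 1/(B + b) (J(b, B) = (B + b) + 1/(B + b) = B + b + 1/(B + b))
a(q) = -1368 - 2385*q - 9*q² (a(q) = -9*((q² + 265*q) + 152) = -9*(152 + q² + 265*q) = -1368 - 2385*q - 9*q²)
((a(265) - J(-100, 88)) - 141890) + 260548 = (((-1368 - 2385*265 - 9*265²) - (1 + 88² + (-100)² + 2*88*(-100))/(88 - 100)) - 141890) + 260548 = (((-1368 - 632025 - 9*70225) - (1 + 7744 + 10000 - 17600)/(-12)) - 141890) + 260548 = (((-1368 - 632025 - 632025) - (-1)*145/12) - 141890) + 260548 = ((-1265418 - 1*(-145/12)) - 141890) + 260548 = ((-1265418 + 145/12) - 141890) + 260548 = (-15184871/12 - 141890) + 260548 = -16887551/12 + 260548 = -13760975/12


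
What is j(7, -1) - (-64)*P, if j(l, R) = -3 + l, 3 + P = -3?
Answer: -380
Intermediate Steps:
P = -6 (P = -3 - 3 = -6)
j(7, -1) - (-64)*P = (-3 + 7) - (-64)*(-6) = 4 - 16*24 = 4 - 384 = -380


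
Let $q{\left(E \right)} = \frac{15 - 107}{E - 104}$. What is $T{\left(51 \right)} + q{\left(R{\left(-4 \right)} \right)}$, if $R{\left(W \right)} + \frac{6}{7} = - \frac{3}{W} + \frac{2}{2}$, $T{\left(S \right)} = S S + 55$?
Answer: $\frac{7670448}{2887} \approx 2656.9$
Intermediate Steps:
$T{\left(S \right)} = 55 + S^{2}$ ($T{\left(S \right)} = S^{2} + 55 = 55 + S^{2}$)
$R{\left(W \right)} = \frac{1}{7} - \frac{3}{W}$ ($R{\left(W \right)} = - \frac{6}{7} + \left(- \frac{3}{W} + \frac{2}{2}\right) = - \frac{6}{7} + \left(- \frac{3}{W} + 2 \cdot \frac{1}{2}\right) = - \frac{6}{7} + \left(- \frac{3}{W} + 1\right) = - \frac{6}{7} + \left(1 - \frac{3}{W}\right) = \frac{1}{7} - \frac{3}{W}$)
$q{\left(E \right)} = - \frac{92}{-104 + E}$
$T{\left(51 \right)} + q{\left(R{\left(-4 \right)} \right)} = \left(55 + 51^{2}\right) - \frac{92}{-104 + \frac{-21 - 4}{7 \left(-4\right)}} = \left(55 + 2601\right) - \frac{92}{-104 + \frac{1}{7} \left(- \frac{1}{4}\right) \left(-25\right)} = 2656 - \frac{92}{-104 + \frac{25}{28}} = 2656 - \frac{92}{- \frac{2887}{28}} = 2656 - - \frac{2576}{2887} = 2656 + \frac{2576}{2887} = \frac{7670448}{2887}$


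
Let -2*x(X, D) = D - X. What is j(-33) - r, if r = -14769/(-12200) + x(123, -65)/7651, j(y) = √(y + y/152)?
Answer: -114144419/93342200 + 3*I*√21318/76 ≈ -1.2229 + 5.7634*I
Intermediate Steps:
x(X, D) = X/2 - D/2 (x(X, D) = -(D - X)/2 = X/2 - D/2)
j(y) = 3*√646*√y/76 (j(y) = √(y + y*(1/152)) = √(y + y/152) = √(153*y/152) = 3*√646*√y/76)
r = 114144419/93342200 (r = -14769/(-12200) + ((½)*123 - ½*(-65))/7651 = -14769*(-1/12200) + (123/2 + 65/2)*(1/7651) = 14769/12200 + 94*(1/7651) = 14769/12200 + 94/7651 = 114144419/93342200 ≈ 1.2229)
j(-33) - r = 3*√646*√(-33)/76 - 1*114144419/93342200 = 3*√646*(I*√33)/76 - 114144419/93342200 = 3*I*√21318/76 - 114144419/93342200 = -114144419/93342200 + 3*I*√21318/76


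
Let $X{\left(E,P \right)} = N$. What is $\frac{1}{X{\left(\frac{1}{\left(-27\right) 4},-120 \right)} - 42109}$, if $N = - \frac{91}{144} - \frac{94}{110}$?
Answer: $- \frac{7920}{333515053} \approx -2.3747 \cdot 10^{-5}$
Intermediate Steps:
$N = - \frac{11773}{7920}$ ($N = \left(-91\right) \frac{1}{144} - \frac{47}{55} = - \frac{91}{144} - \frac{47}{55} = - \frac{11773}{7920} \approx -1.4865$)
$X{\left(E,P \right)} = - \frac{11773}{7920}$
$\frac{1}{X{\left(\frac{1}{\left(-27\right) 4},-120 \right)} - 42109} = \frac{1}{- \frac{11773}{7920} - 42109} = \frac{1}{- \frac{333515053}{7920}} = - \frac{7920}{333515053}$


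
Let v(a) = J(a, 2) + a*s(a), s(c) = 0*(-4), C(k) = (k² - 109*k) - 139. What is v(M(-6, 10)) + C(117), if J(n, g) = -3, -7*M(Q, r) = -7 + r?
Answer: 794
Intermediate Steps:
M(Q, r) = 1 - r/7 (M(Q, r) = -(-7 + r)/7 = 1 - r/7)
C(k) = -139 + k² - 109*k
s(c) = 0
v(a) = -3 (v(a) = -3 + a*0 = -3 + 0 = -3)
v(M(-6, 10)) + C(117) = -3 + (-139 + 117² - 109*117) = -3 + (-139 + 13689 - 12753) = -3 + 797 = 794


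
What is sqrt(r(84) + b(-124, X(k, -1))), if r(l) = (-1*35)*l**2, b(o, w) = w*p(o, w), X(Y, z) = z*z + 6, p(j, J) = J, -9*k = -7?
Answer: 7*I*sqrt(5039) ≈ 496.9*I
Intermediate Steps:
k = 7/9 (k = -1/9*(-7) = 7/9 ≈ 0.77778)
X(Y, z) = 6 + z**2 (X(Y, z) = z**2 + 6 = 6 + z**2)
b(o, w) = w**2 (b(o, w) = w*w = w**2)
r(l) = -35*l**2
sqrt(r(84) + b(-124, X(k, -1))) = sqrt(-35*84**2 + (6 + (-1)**2)**2) = sqrt(-35*7056 + (6 + 1)**2) = sqrt(-246960 + 7**2) = sqrt(-246960 + 49) = sqrt(-246911) = 7*I*sqrt(5039)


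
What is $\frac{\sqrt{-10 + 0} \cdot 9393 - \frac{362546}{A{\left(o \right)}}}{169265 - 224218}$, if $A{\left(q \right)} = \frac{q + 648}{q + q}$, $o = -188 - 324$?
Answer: $- \frac{46405888}{934201} - \frac{9393 i \sqrt{10}}{54953} \approx -49.674 - 0.54052 i$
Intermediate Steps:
$o = -512$ ($o = -188 - 324 = -512$)
$A{\left(q \right)} = \frac{648 + q}{2 q}$
$\frac{\sqrt{-10 + 0} \cdot 9393 - \frac{362546}{A{\left(o \right)}}}{169265 - 224218} = \frac{\sqrt{-10 + 0} \cdot 9393 - \frac{362546}{\frac{1}{2} \frac{1}{-512} \left(648 - 512\right)}}{169265 - 224218} = \frac{\sqrt{-10} \cdot 9393 - \frac{362546}{\frac{1}{2} \left(- \frac{1}{512}\right) 136}}{-54953} = \left(i \sqrt{10} \cdot 9393 - \frac{362546}{- \frac{17}{128}}\right) \left(- \frac{1}{54953}\right) = \left(9393 i \sqrt{10} - - \frac{46405888}{17}\right) \left(- \frac{1}{54953}\right) = \left(9393 i \sqrt{10} + \frac{46405888}{17}\right) \left(- \frac{1}{54953}\right) = \left(\frac{46405888}{17} + 9393 i \sqrt{10}\right) \left(- \frac{1}{54953}\right) = - \frac{46405888}{934201} - \frac{9393 i \sqrt{10}}{54953}$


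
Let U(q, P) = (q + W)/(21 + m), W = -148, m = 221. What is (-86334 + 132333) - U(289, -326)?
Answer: 11131617/242 ≈ 45998.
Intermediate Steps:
U(q, P) = -74/121 + q/242 (U(q, P) = (q - 148)/(21 + 221) = (-148 + q)/242 = (-148 + q)*(1/242) = -74/121 + q/242)
(-86334 + 132333) - U(289, -326) = (-86334 + 132333) - (-74/121 + (1/242)*289) = 45999 - (-74/121 + 289/242) = 45999 - 1*141/242 = 45999 - 141/242 = 11131617/242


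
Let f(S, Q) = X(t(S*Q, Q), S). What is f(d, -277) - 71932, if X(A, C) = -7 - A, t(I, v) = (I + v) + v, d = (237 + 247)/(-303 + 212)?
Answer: -6630103/91 ≈ -72858.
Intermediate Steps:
d = -484/91 (d = 484/(-91) = 484*(-1/91) = -484/91 ≈ -5.3187)
t(I, v) = I + 2*v
f(S, Q) = -7 - 2*Q - Q*S (f(S, Q) = -7 - (S*Q + 2*Q) = -7 - (Q*S + 2*Q) = -7 - (2*Q + Q*S) = -7 + (-2*Q - Q*S) = -7 - 2*Q - Q*S)
f(d, -277) - 71932 = (-7 - 2*(-277) - 1*(-277)*(-484/91)) - 71932 = (-7 + 554 - 134068/91) - 71932 = -84291/91 - 71932 = -6630103/91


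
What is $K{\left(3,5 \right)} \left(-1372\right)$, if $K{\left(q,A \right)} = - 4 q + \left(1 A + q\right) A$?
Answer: $-38416$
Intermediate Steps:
$K{\left(q,A \right)} = - 4 q + A \left(A + q\right)$ ($K{\left(q,A \right)} = - 4 q + \left(A + q\right) A = - 4 q + A \left(A + q\right)$)
$K{\left(3,5 \right)} \left(-1372\right) = \left(5^{2} - 12 + 5 \cdot 3\right) \left(-1372\right) = \left(25 - 12 + 15\right) \left(-1372\right) = 28 \left(-1372\right) = -38416$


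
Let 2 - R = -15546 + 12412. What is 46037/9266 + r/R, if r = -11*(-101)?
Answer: 77333279/14529088 ≈ 5.3227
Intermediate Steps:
R = 3136 (R = 2 - (-15546 + 12412) = 2 - 1*(-3134) = 2 + 3134 = 3136)
r = 1111
46037/9266 + r/R = 46037/9266 + 1111/3136 = 77333279/14529088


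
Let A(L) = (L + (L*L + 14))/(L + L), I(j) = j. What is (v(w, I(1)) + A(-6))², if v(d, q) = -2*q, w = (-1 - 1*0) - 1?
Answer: 289/9 ≈ 32.111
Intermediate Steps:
w = -2 (w = (-1 + 0) - 1 = -1 - 1 = -2)
A(L) = (14 + L + L²)/(2*L) (A(L) = (L + (L² + 14))/((2*L)) = (L + (14 + L²))*(1/(2*L)) = (14 + L + L²)*(1/(2*L)) = (14 + L + L²)/(2*L))
(v(w, I(1)) + A(-6))² = (-2*1 + (½)*(14 - 6*(1 - 6))/(-6))² = (-2 + (½)*(-⅙)*(14 - 6*(-5)))² = (-2 + (½)*(-⅙)*(14 + 30))² = (-2 + (½)*(-⅙)*44)² = (-2 - 11/3)² = (-17/3)² = 289/9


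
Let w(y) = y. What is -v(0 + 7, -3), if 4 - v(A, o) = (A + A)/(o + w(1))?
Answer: -11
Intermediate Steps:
v(A, o) = 4 - 2*A/(1 + o) (v(A, o) = 4 - (A + A)/(o + 1) = 4 - 2*A/(1 + o))
-v(0 + 7, -3) = -2*(2 - (0 + 7) + 2*(-3))/(1 - 3) = -2*(2 - 1*7 - 6)/(-2) = -2*(-1)*(2 - 7 - 6)/2 = -2*(-1)*(-11)/2 = -1*11 = -11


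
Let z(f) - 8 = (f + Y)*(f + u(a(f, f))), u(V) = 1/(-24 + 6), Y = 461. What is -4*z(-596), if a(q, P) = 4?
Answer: -321902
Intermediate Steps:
u(V) = -1/18 (u(V) = 1/(-18) = -1/18)
z(f) = 8 + (461 + f)*(-1/18 + f) (z(f) = 8 + (f + 461)*(f - 1/18) = 8 + (461 + f)*(-1/18 + f))
-4*z(-596) = -4*(-317/18 + (-596)**2 + (8297/18)*(-596)) = -4*(-317/18 + 355216 - 2472506/9) = -4*160951/2 = -321902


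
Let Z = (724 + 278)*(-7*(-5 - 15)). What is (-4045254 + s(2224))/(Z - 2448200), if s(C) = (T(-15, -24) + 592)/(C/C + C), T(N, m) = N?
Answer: 9000689573/5135122000 ≈ 1.7528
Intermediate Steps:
s(C) = 577/(1 + C) (s(C) = (-15 + 592)/(C/C + C) = 577/(1 + C))
Z = 140280 (Z = 1002*(-7*(-20)) = 1002*140 = 140280)
(-4045254 + s(2224))/(Z - 2448200) = (-4045254 + 577/(1 + 2224))/(140280 - 2448200) = (-4045254 + 577/2225)/(-2307920) = (-4045254 + 577*(1/2225))*(-1/2307920) = (-4045254 + 577/2225)*(-1/2307920) = -9000689573/2225*(-1/2307920) = 9000689573/5135122000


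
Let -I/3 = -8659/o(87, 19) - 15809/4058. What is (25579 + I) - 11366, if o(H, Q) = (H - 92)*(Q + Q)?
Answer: 2715525931/192755 ≈ 14088.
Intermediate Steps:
o(H, Q) = 2*Q*(-92 + H) (o(H, Q) = (-92 + H)*(2*Q) = 2*Q*(-92 + H))
I = -24100884/192755 (I = -3*(-8659*1/(38*(-92 + 87)) - 15809/4058) = -3*(-8659/(2*19*(-5)) - 15809*1/4058) = -3*(-8659/(-190) - 15809/4058) = -3*(-8659*(-1/190) - 15809/4058) = -3*(8659/190 - 15809/4058) = -3*8033628/192755 = -24100884/192755 ≈ -125.03)
(25579 + I) - 11366 = (25579 - 24100884/192755) - 11366 = 4906379261/192755 - 11366 = 2715525931/192755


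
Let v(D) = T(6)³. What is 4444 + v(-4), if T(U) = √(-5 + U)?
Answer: 4445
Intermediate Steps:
v(D) = 1 (v(D) = (√(-5 + 6))³ = (√1)³ = 1³ = 1)
4444 + v(-4) = 4444 + 1 = 4445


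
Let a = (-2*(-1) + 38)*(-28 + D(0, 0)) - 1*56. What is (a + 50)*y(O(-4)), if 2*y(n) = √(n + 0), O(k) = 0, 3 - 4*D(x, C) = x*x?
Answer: 0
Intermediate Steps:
D(x, C) = ¾ - x²/4 (D(x, C) = ¾ - x*x/4 = ¾ - x²/4)
y(n) = √n/2 (y(n) = √(n + 0)/2 = √n/2)
a = -1146 (a = (-2*(-1) + 38)*(-28 + (¾ - ¼*0²)) - 1*56 = (2 + 38)*(-28 + (¾ - ¼*0)) - 56 = 40*(-28 + (¾ + 0)) - 56 = 40*(-28 + ¾) - 56 = 40*(-109/4) - 56 = -1090 - 56 = -1146)
(a + 50)*y(O(-4)) = (-1146 + 50)*(√0/2) = -548*0 = -1096*0 = 0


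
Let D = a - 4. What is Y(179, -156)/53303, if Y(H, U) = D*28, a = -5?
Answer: -252/53303 ≈ -0.0047277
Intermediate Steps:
D = -9 (D = -5 - 4 = -9)
Y(H, U) = -252 (Y(H, U) = -9*28 = -252)
Y(179, -156)/53303 = -252/53303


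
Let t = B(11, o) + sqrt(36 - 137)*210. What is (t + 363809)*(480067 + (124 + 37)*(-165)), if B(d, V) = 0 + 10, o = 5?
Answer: 164992644138 + 95235420*I*sqrt(101) ≈ 1.6499e+11 + 9.571e+8*I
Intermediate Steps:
B(d, V) = 10
t = 10 + 210*I*sqrt(101) (t = 10 + sqrt(36 - 137)*210 = 10 + sqrt(-101)*210 = 10 + (I*sqrt(101))*210 = 10 + 210*I*sqrt(101) ≈ 10.0 + 2110.5*I)
(t + 363809)*(480067 + (124 + 37)*(-165)) = ((10 + 210*I*sqrt(101)) + 363809)*(480067 + (124 + 37)*(-165)) = (363819 + 210*I*sqrt(101))*(480067 + 161*(-165)) = (363819 + 210*I*sqrt(101))*(480067 - 26565) = (363819 + 210*I*sqrt(101))*453502 = 164992644138 + 95235420*I*sqrt(101)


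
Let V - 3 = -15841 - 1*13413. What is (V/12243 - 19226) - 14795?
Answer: -416548354/12243 ≈ -34023.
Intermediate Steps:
V = -29251 (V = 3 + (-15841 - 1*13413) = 3 + (-15841 - 13413) = 3 - 29254 = -29251)
(V/12243 - 19226) - 14795 = (-29251/12243 - 19226) - 14795 = -235413169/12243 - 14795 = -416548354/12243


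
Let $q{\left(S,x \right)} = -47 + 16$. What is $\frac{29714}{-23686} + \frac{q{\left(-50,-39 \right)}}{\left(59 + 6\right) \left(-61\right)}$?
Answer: $- \frac{4503144}{3612115} \approx -1.2467$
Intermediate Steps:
$q{\left(S,x \right)} = -31$
$\frac{29714}{-23686} + \frac{q{\left(-50,-39 \right)}}{\left(59 + 6\right) \left(-61\right)} = \frac{29714}{-23686} - \frac{31}{\left(59 + 6\right) \left(-61\right)} = 29714 \left(- \frac{1}{23686}\right) - \frac{31}{65 \left(-61\right)} = - \frac{14857}{11843} - \frac{31}{-3965} = - \frac{14857}{11843} - - \frac{31}{3965} = - \frac{14857}{11843} + \frac{31}{3965} = - \frac{4503144}{3612115}$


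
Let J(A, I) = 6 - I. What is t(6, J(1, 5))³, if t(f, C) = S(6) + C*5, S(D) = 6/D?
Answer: 216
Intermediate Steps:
t(f, C) = 1 + 5*C (t(f, C) = 6/6 + C*5 = 6*(⅙) + 5*C = 1 + 5*C)
t(6, J(1, 5))³ = (1 + 5*(6 - 1*5))³ = (1 + 5*(6 - 5))³ = (1 + 5*1)³ = (1 + 5)³ = 6³ = 216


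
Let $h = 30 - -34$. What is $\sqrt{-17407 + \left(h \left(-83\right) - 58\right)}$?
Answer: $i \sqrt{22777} \approx 150.92 i$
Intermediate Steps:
$h = 64$ ($h = 30 + 34 = 64$)
$\sqrt{-17407 + \left(h \left(-83\right) - 58\right)} = \sqrt{-17407 + \left(64 \left(-83\right) - 58\right)} = \sqrt{-17407 - 5370} = \sqrt{-22777} = i \sqrt{22777}$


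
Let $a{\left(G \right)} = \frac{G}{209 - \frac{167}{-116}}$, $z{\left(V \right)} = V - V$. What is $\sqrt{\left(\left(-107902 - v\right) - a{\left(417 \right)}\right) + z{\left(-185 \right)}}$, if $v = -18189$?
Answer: $\frac{i \sqrt{5940097920285}}{8137} \approx 299.52 i$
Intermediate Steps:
$z{\left(V \right)} = 0$
$a{\left(G \right)} = \frac{116 G}{24411}$ ($a{\left(G \right)} = \frac{G}{209 - 167 \left(- \frac{1}{116}\right)} = \frac{G}{209 - - \frac{167}{116}} = \frac{G}{209 + \frac{167}{116}} = \frac{G}{\frac{24411}{116}} = G \frac{116}{24411} = \frac{116 G}{24411}$)
$\sqrt{\left(\left(-107902 - v\right) - a{\left(417 \right)}\right) + z{\left(-185 \right)}} = \sqrt{\left(\left(-107902 - -18189\right) - \frac{116}{24411} \cdot 417\right) + 0} = \sqrt{\left(\left(-107902 + 18189\right) - \frac{16124}{8137}\right) + 0} = \sqrt{\left(-89713 - \frac{16124}{8137}\right) + 0} = \sqrt{- \frac{730010805}{8137} + 0} = \sqrt{- \frac{730010805}{8137}} = \frac{i \sqrt{5940097920285}}{8137}$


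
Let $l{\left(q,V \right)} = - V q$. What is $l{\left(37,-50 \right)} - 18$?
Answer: $1832$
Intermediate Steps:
$l{\left(q,V \right)} = - V q$
$l{\left(37,-50 \right)} - 18 = \left(-1\right) \left(-50\right) 37 - 18 = 1850 - 18 = 1832$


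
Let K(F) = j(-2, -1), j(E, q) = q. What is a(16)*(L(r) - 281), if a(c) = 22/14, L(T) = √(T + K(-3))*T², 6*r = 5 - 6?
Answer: -3091/7 + 11*I*√42/1512 ≈ -441.57 + 0.047148*I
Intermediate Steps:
K(F) = -1
r = -⅙ (r = (5 - 6)/6 = (⅙)*(-1) = -⅙ ≈ -0.16667)
L(T) = T²*√(-1 + T) (L(T) = √(T - 1)*T² = √(-1 + T)*T² = T²*√(-1 + T))
a(c) = 11/7 (a(c) = 22*(1/14) = 11/7)
a(16)*(L(r) - 281) = 11*((-⅙)²*√(-1 - ⅙) - 281)/7 = 11*(√(-7/6)/36 - 281)/7 = 11*((I*√42/6)/36 - 281)/7 = 11*(I*√42/216 - 281)/7 = 11*(-281 + I*√42/216)/7 = -3091/7 + 11*I*√42/1512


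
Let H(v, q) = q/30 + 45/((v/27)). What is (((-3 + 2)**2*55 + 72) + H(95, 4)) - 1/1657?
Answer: 66077561/472245 ≈ 139.92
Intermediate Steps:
H(v, q) = 1215/v + q/30 (H(v, q) = q*(1/30) + 45/((v*(1/27))) = q/30 + 45/((v/27)) = q/30 + 45*(27/v) = q/30 + 1215/v = 1215/v + q/30)
(((-3 + 2)**2*55 + 72) + H(95, 4)) - 1/1657 = (((-3 + 2)**2*55 + 72) + (1215/95 + (1/30)*4)) - 1/1657 = (((-1)**2*55 + 72) + (1215*(1/95) + 2/15)) - 1*1/1657 = ((1*55 + 72) + (243/19 + 2/15)) - 1/1657 = ((55 + 72) + 3683/285) - 1/1657 = (127 + 3683/285) - 1/1657 = 39878/285 - 1/1657 = 66077561/472245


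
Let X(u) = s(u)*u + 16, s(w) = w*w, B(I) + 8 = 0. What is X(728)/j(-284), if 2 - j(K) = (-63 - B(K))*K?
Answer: -64304728/2603 ≈ -24704.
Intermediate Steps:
B(I) = -8 (B(I) = -8 + 0 = -8)
s(w) = w²
j(K) = 2 + 55*K (j(K) = 2 - (-63 - 1*(-8))*K = 2 - (-63 + 8)*K = 2 - (-55)*K = 2 + 55*K)
X(u) = 16 + u³ (X(u) = u²*u + 16 = u³ + 16 = 16 + u³)
X(728)/j(-284) = (16 + 728³)/(2 + 55*(-284)) = (16 + 385828352)/(2 - 15620) = 385828368/(-15618) = 385828368*(-1/15618) = -64304728/2603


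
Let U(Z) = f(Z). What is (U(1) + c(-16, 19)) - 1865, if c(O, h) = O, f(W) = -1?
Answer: -1882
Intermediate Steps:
U(Z) = -1
(U(1) + c(-16, 19)) - 1865 = (-1 - 16) - 1865 = -17 - 1865 = -1882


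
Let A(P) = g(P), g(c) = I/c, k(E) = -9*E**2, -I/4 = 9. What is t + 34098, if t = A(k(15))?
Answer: 7672054/225 ≈ 34098.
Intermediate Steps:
I = -36 (I = -4*9 = -36)
g(c) = -36/c
A(P) = -36/P
t = 4/225 (t = -36/((-9*15**2)) = -36/((-9*225)) = -36/(-2025) = -36*(-1/2025) = 4/225 ≈ 0.017778)
t + 34098 = 4/225 + 34098 = 7672054/225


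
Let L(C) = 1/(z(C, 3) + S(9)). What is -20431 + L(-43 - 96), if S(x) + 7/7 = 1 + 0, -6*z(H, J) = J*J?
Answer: -61295/3 ≈ -20432.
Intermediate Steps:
z(H, J) = -J²/6 (z(H, J) = -J*J/6 = -J²/6)
S(x) = 0 (S(x) = -1 + (1 + 0) = -1 + 1 = 0)
L(C) = -⅔ (L(C) = 1/(-⅙*3² + 0) = 1/(-⅙*9 + 0) = 1/(-3/2 + 0) = 1/(-3/2) = -⅔)
-20431 + L(-43 - 96) = -20431 - ⅔ = -61295/3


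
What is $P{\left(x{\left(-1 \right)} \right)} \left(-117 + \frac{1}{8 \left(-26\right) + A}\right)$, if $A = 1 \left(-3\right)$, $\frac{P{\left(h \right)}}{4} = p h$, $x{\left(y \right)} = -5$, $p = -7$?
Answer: $- \frac{3456320}{211} \approx -16381.0$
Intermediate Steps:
$P{\left(h \right)} = - 28 h$ ($P{\left(h \right)} = 4 \left(- 7 h\right) = - 28 h$)
$A = -3$
$P{\left(x{\left(-1 \right)} \right)} \left(-117 + \frac{1}{8 \left(-26\right) + A}\right) = \left(-28\right) \left(-5\right) \left(-117 + \frac{1}{8 \left(-26\right) - 3}\right) = 140 \left(-117 + \frac{1}{-208 - 3}\right) = 140 \left(-117 + \frac{1}{-211}\right) = 140 \left(-117 - \frac{1}{211}\right) = 140 \left(- \frac{24688}{211}\right) = - \frac{3456320}{211}$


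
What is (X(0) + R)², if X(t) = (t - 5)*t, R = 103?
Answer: 10609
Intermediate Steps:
X(t) = t*(-5 + t) (X(t) = (-5 + t)*t = t*(-5 + t))
(X(0) + R)² = (0*(-5 + 0) + 103)² = (0*(-5) + 103)² = (0 + 103)² = 103² = 10609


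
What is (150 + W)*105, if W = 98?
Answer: 26040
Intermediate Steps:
(150 + W)*105 = (150 + 98)*105 = 248*105 = 26040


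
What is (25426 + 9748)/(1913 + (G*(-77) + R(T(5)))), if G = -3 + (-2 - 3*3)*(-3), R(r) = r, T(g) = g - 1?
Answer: -35174/393 ≈ -89.501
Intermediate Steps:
T(g) = -1 + g
G = 30 (G = -3 + (-2 - 9)*(-3) = -3 - 11*(-3) = -3 + 33 = 30)
(25426 + 9748)/(1913 + (G*(-77) + R(T(5)))) = (25426 + 9748)/(1913 + (30*(-77) + (-1 + 5))) = 35174/(1913 + (-2310 + 4)) = 35174/(1913 - 2306) = 35174/(-393) = 35174*(-1/393) = -35174/393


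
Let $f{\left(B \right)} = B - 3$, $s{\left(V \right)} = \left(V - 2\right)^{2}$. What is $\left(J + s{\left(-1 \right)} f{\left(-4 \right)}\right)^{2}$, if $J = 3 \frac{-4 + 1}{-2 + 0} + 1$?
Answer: $\frac{13225}{4} \approx 3306.3$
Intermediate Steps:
$s{\left(V \right)} = \left(-2 + V\right)^{2}$
$f{\left(B \right)} = -3 + B$
$J = \frac{11}{2}$ ($J = 3 \left(- \frac{3}{-2}\right) + 1 = 3 \left(\left(-3\right) \left(- \frac{1}{2}\right)\right) + 1 = 3 \cdot \frac{3}{2} + 1 = \frac{9}{2} + 1 = \frac{11}{2} \approx 5.5$)
$\left(J + s{\left(-1 \right)} f{\left(-4 \right)}\right)^{2} = \left(\frac{11}{2} + \left(-2 - 1\right)^{2} \left(-3 - 4\right)\right)^{2} = \left(\frac{11}{2} + \left(-3\right)^{2} \left(-7\right)\right)^{2} = \left(\frac{11}{2} + 9 \left(-7\right)\right)^{2} = \left(\frac{11}{2} - 63\right)^{2} = \left(- \frac{115}{2}\right)^{2} = \frac{13225}{4}$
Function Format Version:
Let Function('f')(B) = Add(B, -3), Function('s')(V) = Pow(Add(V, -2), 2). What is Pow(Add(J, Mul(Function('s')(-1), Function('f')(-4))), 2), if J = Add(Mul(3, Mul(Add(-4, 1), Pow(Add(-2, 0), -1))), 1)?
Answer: Rational(13225, 4) ≈ 3306.3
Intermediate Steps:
Function('s')(V) = Pow(Add(-2, V), 2)
Function('f')(B) = Add(-3, B)
J = Rational(11, 2) (J = Add(Mul(3, Mul(-3, Pow(-2, -1))), 1) = Add(Mul(3, Mul(-3, Rational(-1, 2))), 1) = Add(Mul(3, Rational(3, 2)), 1) = Add(Rational(9, 2), 1) = Rational(11, 2) ≈ 5.5000)
Pow(Add(J, Mul(Function('s')(-1), Function('f')(-4))), 2) = Pow(Add(Rational(11, 2), Mul(Pow(Add(-2, -1), 2), Add(-3, -4))), 2) = Pow(Add(Rational(11, 2), Mul(Pow(-3, 2), -7)), 2) = Pow(Add(Rational(11, 2), Mul(9, -7)), 2) = Pow(Add(Rational(11, 2), -63), 2) = Pow(Rational(-115, 2), 2) = Rational(13225, 4)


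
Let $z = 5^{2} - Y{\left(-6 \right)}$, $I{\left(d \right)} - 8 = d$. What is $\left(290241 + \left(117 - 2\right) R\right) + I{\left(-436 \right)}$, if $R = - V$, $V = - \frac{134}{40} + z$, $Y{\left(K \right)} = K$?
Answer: $\frac{1146533}{4} \approx 2.8663 \cdot 10^{5}$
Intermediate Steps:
$I{\left(d \right)} = 8 + d$
$z = 31$ ($z = 5^{2} - -6 = 25 + 6 = 31$)
$V = \frac{553}{20}$ ($V = - \frac{134}{40} + 31 = \left(-134\right) \frac{1}{40} + 31 = - \frac{67}{20} + 31 = \frac{553}{20} \approx 27.65$)
$R = - \frac{553}{20}$ ($R = \left(-1\right) \frac{553}{20} = - \frac{553}{20} \approx -27.65$)
$\left(290241 + \left(117 - 2\right) R\right) + I{\left(-436 \right)} = \left(290241 + \left(117 - 2\right) \left(- \frac{553}{20}\right)\right) + \left(8 - 436\right) = \left(290241 + 115 \left(- \frac{553}{20}\right)\right) - 428 = \left(290241 - \frac{12719}{4}\right) - 428 = \frac{1148245}{4} - 428 = \frac{1146533}{4}$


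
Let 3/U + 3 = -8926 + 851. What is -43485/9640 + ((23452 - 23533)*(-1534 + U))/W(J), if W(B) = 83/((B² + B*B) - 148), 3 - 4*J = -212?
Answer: 10895299342750077/1292673872 ≈ 8.4285e+6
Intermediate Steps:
J = 215/4 (J = ¾ - ¼*(-212) = ¾ + 53 = 215/4 ≈ 53.750)
W(B) = 83/(-148 + 2*B²) (W(B) = 83/((B² + B²) - 148) = 83/(2*B² - 148) = 83/(-148 + 2*B²))
U = -3/8078 (U = 3/(-3 + (-8926 + 851)) = 3/(-3 - 8075) = 3/(-8078) = 3*(-1/8078) = -3/8078 ≈ -0.00037138)
-43485/9640 + ((23452 - 23533)*(-1534 + U))/W(J) = -43485/9640 + ((23452 - 23533)*(-1534 - 3/8078))/((83/(2*(-74 + (215/4)²)))) = -43485*1/9640 + (-81*(-12391655/8078))/((83/(2*(-74 + 46225/16)))) = -8697/1928 + 1003724055/(8078*((83/(2*(45041/16))))) = -8697/1928 + 1003724055/(8078*(((83/2)*(16/45041)))) = -8697/1928 + 1003724055/(8078*(664/45041)) = -8697/1928 + (1003724055/8078)*(45041/664) = -8697/1928 + 45208735161255/5363792 = 10895299342750077/1292673872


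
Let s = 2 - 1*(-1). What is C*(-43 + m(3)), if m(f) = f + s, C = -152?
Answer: 5624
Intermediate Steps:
s = 3 (s = 2 + 1 = 3)
m(f) = 3 + f (m(f) = f + 3 = 3 + f)
C*(-43 + m(3)) = -152*(-43 + (3 + 3)) = -152*(-43 + 6) = -152*(-37) = 5624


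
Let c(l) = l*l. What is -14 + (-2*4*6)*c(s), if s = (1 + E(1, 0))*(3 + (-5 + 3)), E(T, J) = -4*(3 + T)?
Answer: -10814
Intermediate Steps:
E(T, J) = -12 - 4*T
s = -15 (s = (1 + (-12 - 4*1))*(3 + (-5 + 3)) = (1 + (-12 - 4))*(3 - 2) = (1 - 16)*1 = -15*1 = -15)
c(l) = l²
-14 + (-2*4*6)*c(s) = -14 + (-2*4*6)*(-15)² = -14 - 8*6*225 = -14 - 48*225 = -14 - 10800 = -10814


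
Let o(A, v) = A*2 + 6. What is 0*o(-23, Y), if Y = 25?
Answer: 0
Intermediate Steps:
o(A, v) = 6 + 2*A (o(A, v) = 2*A + 6 = 6 + 2*A)
0*o(-23, Y) = 0*(6 + 2*(-23)) = 0*(6 - 46) = 0*(-40) = 0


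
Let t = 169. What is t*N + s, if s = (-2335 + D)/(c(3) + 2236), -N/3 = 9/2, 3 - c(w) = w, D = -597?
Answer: -2552183/1118 ≈ -2282.8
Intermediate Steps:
c(w) = 3 - w
N = -27/2 ≈ -13.500
s = -733/559 (s = (-2335 - 597)/((3 - 1*3) + 2236) = -2932/((3 - 3) + 2236) = -2932/(0 + 2236) = -2932/2236 = -2932*1/2236 = -733/559 ≈ -1.3113)
t*N + s = 169*(-27/2) - 733/559 = -4563/2 - 733/559 = -2552183/1118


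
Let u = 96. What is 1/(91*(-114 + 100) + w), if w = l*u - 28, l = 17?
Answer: 1/330 ≈ 0.0030303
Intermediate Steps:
w = 1604 (w = 17*96 - 28 = 1632 - 28 = 1604)
1/(91*(-114 + 100) + w) = 1/(91*(-114 + 100) + 1604) = 1/(91*(-14) + 1604) = 1/(-1274 + 1604) = 1/330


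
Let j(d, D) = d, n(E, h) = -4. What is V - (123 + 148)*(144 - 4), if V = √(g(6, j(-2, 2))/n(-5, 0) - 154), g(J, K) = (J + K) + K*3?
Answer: -37940 + I*√614/2 ≈ -37940.0 + 12.39*I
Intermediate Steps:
g(J, K) = J + 4*K (g(J, K) = (J + K) + 3*K = J + 4*K)
V = I*√614/2 (V = √((6 + 4*(-2))/(-4) - 154) = √((6 - 8)*(-¼) - 154) = √(-2*(-¼) - 154) = √(½ - 154) = √(-307/2) = I*√614/2 ≈ 12.39*I)
V - (123 + 148)*(144 - 4) = I*√614/2 - (123 + 148)*(144 - 4) = I*√614/2 - 271*140 = I*√614/2 - 1*37940 = I*√614/2 - 37940 = -37940 + I*√614/2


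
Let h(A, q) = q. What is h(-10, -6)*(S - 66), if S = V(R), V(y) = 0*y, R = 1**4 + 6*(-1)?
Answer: 396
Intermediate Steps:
R = -5 (R = 1 - 6 = -5)
V(y) = 0
S = 0
h(-10, -6)*(S - 66) = -6*(0 - 66) = -6*(-66) = 396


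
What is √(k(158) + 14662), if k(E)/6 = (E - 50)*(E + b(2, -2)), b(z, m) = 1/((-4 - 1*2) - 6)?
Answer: 16*√457 ≈ 342.04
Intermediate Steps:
b(z, m) = -1/12 (b(z, m) = 1/((-4 - 2) - 6) = 1/(-6 - 6) = 1/(-12) = -1/12)
k(E) = 6*(-50 + E)*(-1/12 + E) (k(E) = 6*((E - 50)*(E - 1/12)) = 6*((-50 + E)*(-1/12 + E)) = 6*(-50 + E)*(-1/12 + E))
√(k(158) + 14662) = √((25 + 6*158² - 601/2*158) + 14662) = √((25 + 6*24964 - 47479) + 14662) = √((25 + 149784 - 47479) + 14662) = √(102330 + 14662) = √116992 = 16*√457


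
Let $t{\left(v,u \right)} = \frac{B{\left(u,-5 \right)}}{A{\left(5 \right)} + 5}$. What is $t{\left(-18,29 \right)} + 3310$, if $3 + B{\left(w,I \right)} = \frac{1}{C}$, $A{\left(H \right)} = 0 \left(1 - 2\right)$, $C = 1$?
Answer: $\frac{16548}{5} \approx 3309.6$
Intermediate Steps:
$A{\left(H \right)} = 0$ ($A{\left(H \right)} = 0 \left(-1\right) = 0$)
$B{\left(w,I \right)} = -2$ ($B{\left(w,I \right)} = -3 + 1^{-1} = -3 + 1 = -2$)
$t{\left(v,u \right)} = - \frac{2}{5}$ ($t{\left(v,u \right)} = \frac{1}{0 + 5} \left(-2\right) = \frac{1}{5} \left(-2\right) = - \frac{2}{5}$)
$t{\left(-18,29 \right)} + 3310 = - \frac{2}{5} + 3310 = \frac{16548}{5}$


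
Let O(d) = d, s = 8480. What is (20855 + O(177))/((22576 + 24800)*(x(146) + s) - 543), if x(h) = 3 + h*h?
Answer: 21032/1411756881 ≈ 1.4898e-5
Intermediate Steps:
x(h) = 3 + h²
(20855 + O(177))/((22576 + 24800)*(x(146) + s) - 543) = (20855 + 177)/((22576 + 24800)*((3 + 146²) + 8480) - 543) = 21032/(47376*((3 + 21316) + 8480) - 543) = 21032/(47376*(21319 + 8480) - 543) = 21032/(47376*29799 - 543) = 21032/(1411757424 - 543) = 21032/1411756881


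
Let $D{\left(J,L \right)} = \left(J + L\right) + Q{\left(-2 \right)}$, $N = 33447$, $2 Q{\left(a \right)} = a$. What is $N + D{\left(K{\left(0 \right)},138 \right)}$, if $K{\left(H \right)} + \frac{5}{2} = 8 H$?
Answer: $\frac{67163}{2} \approx 33582.0$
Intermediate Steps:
$Q{\left(a \right)} = \frac{a}{2}$
$K{\left(H \right)} = - \frac{5}{2} + 8 H$
$D{\left(J,L \right)} = -1 + J + L$ ($D{\left(J,L \right)} = \left(J + L\right) + \frac{1}{2} \left(-2\right) = \left(J + L\right) - 1 = -1 + J + L$)
$N + D{\left(K{\left(0 \right)},138 \right)} = 33447 + \left(-1 + \left(- \frac{5}{2} + 8 \cdot 0\right) + 138\right) = 33447 + \left(-1 + \left(- \frac{5}{2} + 0\right) + 138\right) = 33447 - - \frac{269}{2} = 33447 + \frac{269}{2} = \frac{67163}{2}$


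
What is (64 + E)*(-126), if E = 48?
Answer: -14112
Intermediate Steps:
(64 + E)*(-126) = (64 + 48)*(-126) = 112*(-126) = -14112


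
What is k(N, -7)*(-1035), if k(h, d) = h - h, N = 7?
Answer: 0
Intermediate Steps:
k(h, d) = 0
k(N, -7)*(-1035) = 0*(-1035) = 0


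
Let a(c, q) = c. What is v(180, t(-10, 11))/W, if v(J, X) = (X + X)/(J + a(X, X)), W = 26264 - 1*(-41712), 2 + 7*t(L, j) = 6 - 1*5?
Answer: -1/42790892 ≈ -2.3369e-8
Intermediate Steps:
t(L, j) = -1/7 (t(L, j) = -2/7 + (6 - 1*5)/7 = -2/7 + (6 - 5)/7 = -2/7 + (1/7)*1 = -2/7 + 1/7 = -1/7)
W = 67976 (W = 26264 + 41712 = 67976)
v(J, X) = 2*X/(J + X) (v(J, X) = (X + X)/(J + X) = (2*X)/(J + X) = 2*X/(J + X))
v(180, t(-10, 11))/W = (2*(-1/7)/(180 - 1/7))/67976 = (2*(-1/7)/(1259/7))*(1/67976) = (2*(-1/7)*(7/1259))*(1/67976) = -2/1259*1/67976 = -1/42790892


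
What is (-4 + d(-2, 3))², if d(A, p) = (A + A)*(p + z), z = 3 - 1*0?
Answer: 784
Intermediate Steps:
z = 3 (z = 3 + 0 = 3)
d(A, p) = 2*A*(3 + p) (d(A, p) = (A + A)*(p + 3) = (2*A)*(3 + p) = 2*A*(3 + p))
(-4 + d(-2, 3))² = (-4 + 2*(-2)*(3 + 3))² = (-4 + 2*(-2)*6)² = (-4 - 24)² = (-28)² = 784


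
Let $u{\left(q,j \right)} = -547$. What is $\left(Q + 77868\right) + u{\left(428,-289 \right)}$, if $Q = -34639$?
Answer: $42682$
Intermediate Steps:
$\left(Q + 77868\right) + u{\left(428,-289 \right)} = \left(-34639 + 77868\right) - 547 = 43229 - 547 = 42682$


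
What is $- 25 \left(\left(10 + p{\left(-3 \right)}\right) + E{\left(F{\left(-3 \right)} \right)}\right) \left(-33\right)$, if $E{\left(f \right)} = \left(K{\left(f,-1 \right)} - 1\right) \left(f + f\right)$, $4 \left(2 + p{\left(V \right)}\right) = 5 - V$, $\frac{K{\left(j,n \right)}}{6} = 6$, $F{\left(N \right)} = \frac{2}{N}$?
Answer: $-30250$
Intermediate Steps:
$K{\left(j,n \right)} = 36$ ($K{\left(j,n \right)} = 6 \cdot 6 = 36$)
$p{\left(V \right)} = - \frac{3}{4} - \frac{V}{4}$ ($p{\left(V \right)} = -2 + \frac{5 - V}{4} = -2 - \left(- \frac{5}{4} + \frac{V}{4}\right) = - \frac{3}{4} - \frac{V}{4}$)
$E{\left(f \right)} = 70 f$ ($E{\left(f \right)} = \left(36 - 1\right) \left(f + f\right) = 35 \cdot 2 f = 70 f$)
$- 25 \left(\left(10 + p{\left(-3 \right)}\right) + E{\left(F{\left(-3 \right)} \right)}\right) \left(-33\right) = - 25 \left(\left(10 - 0\right) + 70 \frac{2}{-3}\right) \left(-33\right) = - 25 \left(\left(10 + \left(- \frac{3}{4} + \frac{3}{4}\right)\right) + 70 \cdot 2 \left(- \frac{1}{3}\right)\right) \left(-33\right) = - 25 \left(\left(10 + 0\right) + 70 \left(- \frac{2}{3}\right)\right) \left(-33\right) = - 25 \left(10 - \frac{140}{3}\right) \left(-33\right) = \left(-25\right) \left(- \frac{110}{3}\right) \left(-33\right) = \frac{2750}{3} \left(-33\right) = -30250$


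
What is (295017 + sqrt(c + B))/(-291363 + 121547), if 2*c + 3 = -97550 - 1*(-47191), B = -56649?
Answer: -295017/169816 - 7*I*sqrt(1670)/169816 ≈ -1.7373 - 0.0016845*I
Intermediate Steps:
c = -25181 (c = -3/2 + (-97550 - 1*(-47191))/2 = -3/2 + (-97550 + 47191)/2 = -3/2 + (1/2)*(-50359) = -3/2 - 50359/2 = -25181)
(295017 + sqrt(c + B))/(-291363 + 121547) = (295017 + sqrt(-25181 - 56649))/(-291363 + 121547) = (295017 + sqrt(-81830))/(-169816) = (295017 + 7*I*sqrt(1670))*(-1/169816) = -295017/169816 - 7*I*sqrt(1670)/169816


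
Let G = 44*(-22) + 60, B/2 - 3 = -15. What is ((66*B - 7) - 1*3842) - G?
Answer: -4525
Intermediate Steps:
B = -24 (B = 6 + 2*(-15) = 6 - 30 = -24)
G = -908 (G = -968 + 60 = -908)
((66*B - 7) - 1*3842) - G = ((66*(-24) - 7) - 1*3842) - 1*(-908) = ((-1584 - 7) - 3842) + 908 = (-1591 - 3842) + 908 = -5433 + 908 = -4525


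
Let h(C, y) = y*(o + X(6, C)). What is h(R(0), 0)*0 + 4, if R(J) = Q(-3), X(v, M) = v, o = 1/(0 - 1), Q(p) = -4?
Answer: 4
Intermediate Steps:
o = -1 (o = 1/(-1) = -1)
R(J) = -4
h(C, y) = 5*y (h(C, y) = y*(-1 + 6) = y*5 = 5*y)
h(R(0), 0)*0 + 4 = (5*0)*0 + 4 = 0*0 + 4 = 0 + 4 = 4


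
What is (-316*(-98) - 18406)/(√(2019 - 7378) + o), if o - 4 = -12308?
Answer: -154562848/151393775 - 12562*I*√5359/151393775 ≈ -1.0209 - 0.0060742*I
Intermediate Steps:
o = -12304 (o = 4 - 12308 = -12304)
(-316*(-98) - 18406)/(√(2019 - 7378) + o) = (-316*(-98) - 18406)/(√(2019 - 7378) - 12304) = (30968 - 18406)/(√(-5359) - 12304) = 12562/(I*√5359 - 12304) = 12562/(-12304 + I*√5359)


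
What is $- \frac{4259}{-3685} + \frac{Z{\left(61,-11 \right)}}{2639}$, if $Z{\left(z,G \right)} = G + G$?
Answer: $\frac{11158431}{9724715} \approx 1.1474$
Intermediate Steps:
$Z{\left(z,G \right)} = 2 G$
$- \frac{4259}{-3685} + \frac{Z{\left(61,-11 \right)}}{2639} = - \frac{4259}{-3685} + \frac{2 \left(-11\right)}{2639} = \left(-4259\right) \left(- \frac{1}{3685}\right) - \frac{22}{2639} = \frac{4259}{3685} - \frac{22}{2639} = \frac{11158431}{9724715}$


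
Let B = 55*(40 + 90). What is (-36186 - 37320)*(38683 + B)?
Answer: -3369000498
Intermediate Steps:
B = 7150 (B = 55*130 = 7150)
(-36186 - 37320)*(38683 + B) = (-36186 - 37320)*(38683 + 7150) = -73506*45833 = -3369000498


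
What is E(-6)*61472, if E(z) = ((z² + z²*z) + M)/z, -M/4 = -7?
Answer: 4671872/3 ≈ 1.5573e+6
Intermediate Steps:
M = 28 (M = -4*(-7) = 28)
E(z) = (28 + z² + z³)/z (E(z) = ((z² + z²*z) + 28)/z = ((z² + z³) + 28)/z = (28 + z² + z³)/z)
E(-6)*61472 = (-6 + (-6)² + 28/(-6))*61472 = (-6 + 36 + 28*(-⅙))*61472 = (-6 + 36 - 14/3)*61472 = (76/3)*61472 = 4671872/3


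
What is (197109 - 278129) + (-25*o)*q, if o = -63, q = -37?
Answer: -139295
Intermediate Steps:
(197109 - 278129) + (-25*o)*q = (197109 - 278129) - 25*(-63)*(-37) = -81020 + 1575*(-37) = -81020 - 58275 = -139295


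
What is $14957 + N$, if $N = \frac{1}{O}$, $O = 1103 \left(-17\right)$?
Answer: $\frac{280458706}{18751} \approx 14957.0$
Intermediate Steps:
$O = -18751$
$N = - \frac{1}{18751}$ ($N = \frac{1}{-18751} = - \frac{1}{18751} \approx -5.333 \cdot 10^{-5}$)
$14957 + N = 14957 - \frac{1}{18751} = \frac{280458706}{18751}$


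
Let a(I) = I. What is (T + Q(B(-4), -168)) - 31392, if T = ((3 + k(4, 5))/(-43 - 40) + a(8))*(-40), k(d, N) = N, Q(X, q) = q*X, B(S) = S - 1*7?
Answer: -2478392/83 ≈ -29860.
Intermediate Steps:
B(S) = -7 + S (B(S) = S - 7 = -7 + S)
Q(X, q) = X*q
T = -26240/83 (T = ((3 + 5)/(-43 - 40) + 8)*(-40) = (8/(-83) + 8)*(-40) = (8*(-1/83) + 8)*(-40) = (-8/83 + 8)*(-40) = (656/83)*(-40) = -26240/83 ≈ -316.14)
(T + Q(B(-4), -168)) - 31392 = (-26240/83 + (-7 - 4)*(-168)) - 31392 = (-26240/83 - 11*(-168)) - 31392 = (-26240/83 + 1848) - 31392 = 127144/83 - 31392 = -2478392/83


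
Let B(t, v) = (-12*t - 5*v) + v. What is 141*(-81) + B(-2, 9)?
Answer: -11433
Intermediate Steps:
B(t, v) = -12*t - 4*v
141*(-81) + B(-2, 9) = 141*(-81) + (-12*(-2) - 4*9) = -11421 + (24 - 36) = -11421 - 12 = -11433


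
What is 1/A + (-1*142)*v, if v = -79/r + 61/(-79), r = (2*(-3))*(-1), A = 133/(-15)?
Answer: 62386346/31521 ≈ 1979.2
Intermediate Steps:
A = -133/15 (A = 133*(-1/15) = -133/15 ≈ -8.8667)
r = 6 (r = -6*(-1) = 6)
v = -6607/474 (v = -79/6 + 61/(-79) = -79*1/6 + 61*(-1/79) = -79/6 - 61/79 = -6607/474 ≈ -13.939)
1/A + (-1*142)*v = 1/(-133/15) - 1*142*(-6607/474) = -15/133 - 142*(-6607/474) = -15/133 + 469097/237 = 62386346/31521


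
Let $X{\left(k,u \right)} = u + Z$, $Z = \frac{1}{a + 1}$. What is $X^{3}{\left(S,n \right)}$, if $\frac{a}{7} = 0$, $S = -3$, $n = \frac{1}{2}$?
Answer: $\frac{27}{8} \approx 3.375$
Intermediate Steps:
$n = \frac{1}{2} \approx 0.5$
$a = 0$ ($a = 7 \cdot 0 = 0$)
$Z = 1$ ($Z = \frac{1}{0 + 1} = 1^{-1} = 1$)
$X{\left(k,u \right)} = 1 + u$ ($X{\left(k,u \right)} = u + 1 = 1 + u$)
$X^{3}{\left(S,n \right)} = \left(1 + \frac{1}{2}\right)^{3} = \left(\frac{3}{2}\right)^{3} = \frac{27}{8}$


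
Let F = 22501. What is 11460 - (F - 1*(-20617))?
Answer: -31658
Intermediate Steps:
11460 - (F - 1*(-20617)) = 11460 - (22501 - 1*(-20617)) = 11460 - (22501 + 20617) = 11460 - 1*43118 = 11460 - 43118 = -31658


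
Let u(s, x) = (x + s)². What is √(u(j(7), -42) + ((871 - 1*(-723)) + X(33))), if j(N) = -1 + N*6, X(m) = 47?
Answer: √1642 ≈ 40.522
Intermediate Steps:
j(N) = -1 + 6*N
u(s, x) = (s + x)²
√(u(j(7), -42) + ((871 - 1*(-723)) + X(33))) = √(((-1 + 6*7) - 42)² + ((871 - 1*(-723)) + 47)) = √(((-1 + 42) - 42)² + ((871 + 723) + 47)) = √((41 - 42)² + (1594 + 47)) = √((-1)² + 1641) = √(1 + 1641) = √1642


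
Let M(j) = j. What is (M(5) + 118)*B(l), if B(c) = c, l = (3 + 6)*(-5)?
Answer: -5535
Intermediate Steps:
l = -45 (l = 9*(-5) = -45)
(M(5) + 118)*B(l) = (5 + 118)*(-45) = 123*(-45) = -5535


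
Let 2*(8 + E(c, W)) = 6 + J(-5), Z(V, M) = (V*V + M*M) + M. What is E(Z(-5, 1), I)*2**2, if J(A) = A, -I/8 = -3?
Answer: -30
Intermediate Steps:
I = 24 (I = -8*(-3) = 24)
Z(V, M) = M + M**2 + V**2 (Z(V, M) = (V**2 + M**2) + M = (M**2 + V**2) + M = M + M**2 + V**2)
E(c, W) = -15/2 (E(c, W) = -8 + (6 - 5)/2 = -8 + (1/2)*1 = -8 + 1/2 = -15/2)
E(Z(-5, 1), I)*2**2 = -15/2*2**2 = -15/2*4 = -30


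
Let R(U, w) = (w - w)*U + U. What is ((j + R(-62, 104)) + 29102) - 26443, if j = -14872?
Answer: -12275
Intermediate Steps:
R(U, w) = U (R(U, w) = 0*U + U = 0 + U = U)
((j + R(-62, 104)) + 29102) - 26443 = ((-14872 - 62) + 29102) - 26443 = (-14934 + 29102) - 26443 = 14168 - 26443 = -12275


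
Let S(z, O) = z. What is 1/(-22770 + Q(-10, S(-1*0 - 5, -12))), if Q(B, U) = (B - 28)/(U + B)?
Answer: -15/341512 ≈ -4.3922e-5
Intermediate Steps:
Q(B, U) = (-28 + B)/(B + U)
1/(-22770 + Q(-10, S(-1*0 - 5, -12))) = 1/(-22770 + (-28 - 10)/(-10 + (-1*0 - 5))) = 1/(-22770 - 38/(-10 + (0 - 5))) = 1/(-22770 - 38/(-10 - 5)) = 1/(-22770 - 38/(-15)) = 1/(-22770 - 1/15*(-38)) = 1/(-22770 + 38/15) = 1/(-341512/15) = -15/341512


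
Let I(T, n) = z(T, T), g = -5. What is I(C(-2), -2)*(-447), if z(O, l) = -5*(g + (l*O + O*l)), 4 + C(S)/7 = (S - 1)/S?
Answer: 2715525/2 ≈ 1.3578e+6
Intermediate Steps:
C(S) = -28 + 7*(-1 + S)/S (C(S) = -28 + 7*((S - 1)/S) = -28 + 7*((-1 + S)/S) = -28 + 7*(-1 + S)/S)
z(O, l) = 25 - 10*O*l (z(O, l) = -5*(-5 + (l*O + O*l)) = -5*(-5 + (O*l + O*l)) = -5*(-5 + 2*O*l) = 25 - 10*O*l)
I(T, n) = 25 - 10*T² (I(T, n) = 25 - 10*T*T = 25 - 10*T²)
I(C(-2), -2)*(-447) = (25 - 10*(-21 - 7/(-2))²)*(-447) = (25 - 10*(-21 - 7*(-½))²)*(-447) = (25 - 10*(-21 + 7/2)²)*(-447) = (25 - 10*(-35/2)²)*(-447) = (25 - 10*1225/4)*(-447) = (25 - 6125/2)*(-447) = -6075/2*(-447) = 2715525/2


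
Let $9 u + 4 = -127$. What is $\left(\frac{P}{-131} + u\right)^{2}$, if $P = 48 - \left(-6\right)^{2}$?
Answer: $\frac{298218361}{1390041} \approx 214.54$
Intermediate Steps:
$u = - \frac{131}{9}$ ($u = - \frac{4}{9} + \frac{1}{9} \left(-127\right) = - \frac{4}{9} - \frac{127}{9} = - \frac{131}{9} \approx -14.556$)
$P = 12$ ($P = 48 - 36 = 12$)
$\left(\frac{P}{-131} + u\right)^{2} = \left(\frac{12}{-131} - \frac{131}{9}\right)^{2} = \left(12 \left(- \frac{1}{131}\right) - \frac{131}{9}\right)^{2} = \left(- \frac{12}{131} - \frac{131}{9}\right)^{2} = \left(- \frac{17269}{1179}\right)^{2} = \frac{298218361}{1390041}$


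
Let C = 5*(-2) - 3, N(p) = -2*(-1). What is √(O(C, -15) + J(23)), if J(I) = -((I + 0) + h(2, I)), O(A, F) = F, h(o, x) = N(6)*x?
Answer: 2*I*√21 ≈ 9.1651*I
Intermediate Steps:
N(p) = 2
h(o, x) = 2*x
C = -13 (C = -10 - 3 = -13)
J(I) = -3*I (J(I) = -((I + 0) + 2*I) = -(I + 2*I) = -3*I)
√(O(C, -15) + J(23)) = √(-15 - 3*23) = √(-15 - 69) = √(-84) = 2*I*√21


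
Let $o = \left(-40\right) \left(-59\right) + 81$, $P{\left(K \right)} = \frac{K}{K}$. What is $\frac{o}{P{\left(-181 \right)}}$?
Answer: $2441$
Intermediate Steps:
$P{\left(K \right)} = 1$
$o = 2441$ ($o = 2360 + 81 = 2441$)
$\frac{o}{P{\left(-181 \right)}} = \frac{2441}{1} = 2441 \cdot 1 = 2441$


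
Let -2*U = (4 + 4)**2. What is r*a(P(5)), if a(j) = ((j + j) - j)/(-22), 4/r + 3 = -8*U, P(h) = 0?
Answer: 0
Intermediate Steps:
U = -32 (U = -(4 + 4)**2/2 = -1/2*8**2 = -1/2*64 = -32)
r = 4/253 (r = 4/(-3 - 8*(-32)) = 4/(-3 + 256) = 4/253 ≈ 0.015810)
a(j) = -j/22 (a(j) = (2*j - j)*(-1/22) = j*(-1/22) = -j/22)
r*a(P(5)) = 4*(-1/22*0)/253 = (4/253)*0 = 0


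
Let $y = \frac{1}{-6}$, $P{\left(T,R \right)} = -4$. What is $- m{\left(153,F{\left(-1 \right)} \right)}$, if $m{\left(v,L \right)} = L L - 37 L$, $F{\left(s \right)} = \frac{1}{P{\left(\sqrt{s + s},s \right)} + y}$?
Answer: $- \frac{5586}{625} \approx -8.9376$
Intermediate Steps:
$y = - \frac{1}{6} \approx -0.16667$
$F{\left(s \right)} = - \frac{6}{25}$ ($F{\left(s \right)} = \frac{1}{-4 - \frac{1}{6}} = \frac{1}{- \frac{25}{6}} = - \frac{6}{25}$)
$m{\left(v,L \right)} = L^{2} - 37 L$
$- m{\left(153,F{\left(-1 \right)} \right)} = - \frac{\left(-6\right) \left(-37 - \frac{6}{25}\right)}{25} = - \frac{\left(-6\right) \left(-931\right)}{25 \cdot 25} = \left(-1\right) \frac{5586}{625} = - \frac{5586}{625}$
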